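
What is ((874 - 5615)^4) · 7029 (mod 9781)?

874 - 5615 = -4741 ≡ 5040 (mod 9781)
(5040)^4 ≡ 277 (mod 9781)
277 · 7029 = 1947033 ≡ 614 (mod 9781)

614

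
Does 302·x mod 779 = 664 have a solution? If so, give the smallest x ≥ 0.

gcd(302, 779) = 1, so a unique solution mod 779 exists.
302⁻¹ ≡ 503 (mod 779).
x ≡ 503·664 ≡ 580 (mod 779).

580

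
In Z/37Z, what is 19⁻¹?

Run the extended Euclidean algorithm:
37 = 1·19 + 18
19 = 1·18 + 1
18 = 18·1 + 0
gcd(19, 37) = 1, so the inverse exists.
Bézout: 1 = −1·37 + 2·19.
So 19⁻¹ ≡ 2 (mod 37).

2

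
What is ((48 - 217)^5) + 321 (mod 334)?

122

48 - 217 = -169 ≡ 165 (mod 334)
(165)^5 ≡ 135 (mod 334)
135 + 321 = 456 ≡ 122 (mod 334)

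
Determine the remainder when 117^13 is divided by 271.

263

Compute successive squares:
13 in binary is 1101, i.e. 13 = 8 + 4 + 1.
117^1 ≡ 117 (mod 271)
117^2 ≡ 117^2 = 13689 ≡ 139 (mod 271)
117^4 ≡ 139^2 = 19321 ≡ 80 (mod 271)
117^8 ≡ 80^2 = 6400 ≡ 167 (mod 271)
117^13 = 117^8 · 117^4 · 117^1 ≡ 167 · 80 · 117 (mod 271).
Accumulate the product:
167 · 80 = 13360 ≡ 81
81 · 117 = 9477 ≡ 263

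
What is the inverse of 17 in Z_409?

409 = 24*17 + 1
17 = 17*1 + 0
gcd(17, 409) = 1, so the inverse exists.
Back-substitute for 1:
1 = 1*409 − 24*17
So 17⁻¹ ≡ −24 ≡ 385 (mod 409).

385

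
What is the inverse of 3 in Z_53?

53 = 17·3 + 2
3 = 1·2 + 1
2 = 2·1 + 0
gcd(3, 53) = 1, so the inverse exists.
Bézout: 1 = −1·53 + 18·3.
So 3⁻¹ ≡ 18 (mod 53).

18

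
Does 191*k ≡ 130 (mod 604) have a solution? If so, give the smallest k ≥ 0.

gcd(191, 604) = 1, so a unique solution mod 604 exists.
191⁻¹ ≡ 487 (mod 604).
k ≡ 487*130 ≡ 494 (mod 604).

494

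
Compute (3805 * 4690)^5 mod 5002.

4378

3805 * 4690 = 17845450 ≡ 3316 (mod 5002)
(3316)^5 ≡ 4378 (mod 5002)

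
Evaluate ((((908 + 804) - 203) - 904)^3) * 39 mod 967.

908 + 804 = 1712 ≡ 745 (mod 967)
745 - 203 = 542
542 - 904 = -362 ≡ 605 (mod 967)
(605)^3 ≡ 191 (mod 967)
191 * 39 = 7449 ≡ 680 (mod 967)

680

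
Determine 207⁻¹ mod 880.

863

Apply the Euclidean algorithm and back-substitute:
880 = 4×207 + 52
207 = 3×52 + 51
52 = 1×51 + 1
51 = 51×1 + 0
gcd(207, 880) = 1, so the inverse exists.
Back-substitute for 1:
1 = 1×52 − 1×51
  = −1×207 + 4×52
  = 4×880 − 17×207
So 207⁻¹ ≡ −17 ≡ 863 (mod 880).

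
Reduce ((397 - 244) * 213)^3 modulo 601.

397 - 244 = 153
153 * 213 = 32589 ≡ 135 (mod 601)
(135)^3 ≡ 482 (mod 601)

482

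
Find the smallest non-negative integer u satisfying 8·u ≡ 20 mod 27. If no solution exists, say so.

16

gcd(8, 27) = 1, so a unique solution mod 27 exists.
8⁻¹ ≡ 17 (mod 27).
u ≡ 17·20 ≡ 16 (mod 27).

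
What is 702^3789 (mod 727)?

285

Compute successive squares:
702^1 ≡ 702 (mod 727)
702^2 ≡ 702^2 = 492804 ≡ 625 (mod 727)
702^4 ≡ 625^2 = 390625 ≡ 226 (mod 727)
702^8 ≡ 226^2 = 51076 ≡ 186 (mod 727)
702^16 ≡ 186^2 = 34596 ≡ 427 (mod 727)
702^32 ≡ 427^2 = 182329 ≡ 579 (mod 727)
702^64 ≡ 579^2 = 335241 ≡ 94 (mod 727)
702^128 ≡ 94^2 = 8836 ≡ 112 (mod 727)
702^256 ≡ 112^2 = 12544 ≡ 185 (mod 727)
702^512 ≡ 185^2 = 34225 ≡ 56 (mod 727)
702^1024 ≡ 56^2 = 3136 ≡ 228 (mod 727)
702^2048 ≡ 228^2 = 51984 ≡ 367 (mod 727)
702^3789 = 702^2048 * 702^1024 * 702^512 * 702^128 * 702^64 * 702^8 * 702^4 * 702^1 ≡ 367 * 228 * 56 * 112 * 94 * 186 * 226 * 702 (mod 727).
Accumulate the product:
367 * 228 = 83676 ≡ 71
71 * 56 = 3976 ≡ 341
341 * 112 = 38192 ≡ 388
388 * 94 = 36472 ≡ 122
122 * 186 = 22692 ≡ 155
155 * 226 = 35030 ≡ 134
134 * 702 = 94068 ≡ 285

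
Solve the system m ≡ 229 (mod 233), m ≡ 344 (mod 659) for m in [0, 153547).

233⁻¹ mod 659: 233·379 ≡ 1 (mod 659), so 233⁻¹ ≡ 379.
m = 229 + 233·((344 − 229)·379 mod 659) = 229 + 233·91 = 21432.

21432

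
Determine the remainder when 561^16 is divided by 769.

742

By square-and-multiply:
561^1 ≡ 561 (mod 769)
561^2 ≡ 561^2 = 314721 ≡ 200 (mod 769)
561^4 ≡ 200^2 = 40000 ≡ 12 (mod 769)
561^8 ≡ 12^2 = 144 (mod 769)
561^16 ≡ 144^2 = 20736 ≡ 742 (mod 769)
So 561^16 ≡ 742 (mod 769).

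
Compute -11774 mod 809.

361

-11774 = -15·809 + 361, so -11774 ≡ 361 (mod 809).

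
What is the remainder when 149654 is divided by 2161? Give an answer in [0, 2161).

149654 = 69×2161 + 545, so 149654 ≡ 545 (mod 2161).

545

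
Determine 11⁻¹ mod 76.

Run the extended Euclidean algorithm:
76 = 6*11 + 10
11 = 1*10 + 1
10 = 10*1 + 0
gcd(11, 76) = 1, so the inverse exists.
Bézout: 1 = −1*76 + 7*11.
So 11⁻¹ ≡ 7 (mod 76).

7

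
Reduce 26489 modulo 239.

26489 = 110*239 + 199, so 26489 ≡ 199 (mod 239).

199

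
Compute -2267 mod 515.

308

-2267 = -5·515 + 308, so -2267 ≡ 308 (mod 515).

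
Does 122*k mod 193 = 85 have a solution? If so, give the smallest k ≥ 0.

gcd(122, 193) = 1, so a unique solution mod 193 exists.
122⁻¹ ≡ 106 (mod 193).
k ≡ 106*85 ≡ 132 (mod 193).

132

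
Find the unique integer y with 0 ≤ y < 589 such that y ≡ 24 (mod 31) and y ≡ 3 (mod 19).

31⁻¹ mod 19: 31·8 ≡ 1 (mod 19), so 31⁻¹ ≡ 8.
y = 24 + 31·((3 − 24)·8 mod 19) = 24 + 31·3 = 117.

117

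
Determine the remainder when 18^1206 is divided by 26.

18^1 ≡ 18 (mod 26)
18^2 ≡ 18^2 = 324 ≡ 12 (mod 26)
18^4 ≡ 12^2 = 144 ≡ 14 (mod 26)
18^8 ≡ 14^2 = 196 ≡ 14 (mod 26)
18^16 ≡ 14^2 = 196 ≡ 14 (mod 26)
18^32 ≡ 14^2 = 196 ≡ 14 (mod 26)
18^64 ≡ 14^2 = 196 ≡ 14 (mod 26)
18^128 ≡ 14^2 = 196 ≡ 14 (mod 26)
18^256 ≡ 14^2 = 196 ≡ 14 (mod 26)
18^512 ≡ 14^2 = 196 ≡ 14 (mod 26)
18^1024 ≡ 14^2 = 196 ≡ 14 (mod 26)
18^1206 = 18^1024 * 18^128 * 18^32 * 18^16 * 18^4 * 18^2 ≡ 14 * 14 * 14 * 14 * 14 * 12 (mod 26).
Accumulate the product:
14 * 14 = 196 ≡ 14
14 * 14 = 196 ≡ 14
14 * 14 = 196 ≡ 14
14 * 14 = 196 ≡ 14
14 * 12 = 168 ≡ 12

12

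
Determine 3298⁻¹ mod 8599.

3340

8599 = 2×3298 + 2003
3298 = 1×2003 + 1295
2003 = 1×1295 + 708
1295 = 1×708 + 587
708 = 1×587 + 121
587 = 4×121 + 103
121 = 1×103 + 18
103 = 5×18 + 13
18 = 1×13 + 5
13 = 2×5 + 3
5 = 1×3 + 2
3 = 1×2 + 1
2 = 2×1 + 0
gcd(3298, 8599) = 1, so the inverse exists.
Bézout: 1 = −1281×8599 + 3340×3298.
So 3298⁻¹ ≡ 3340 (mod 8599).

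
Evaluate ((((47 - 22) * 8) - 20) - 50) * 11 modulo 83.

19

47 - 22 = 25
25 * 8 = 200 ≡ 34 (mod 83)
34 - 20 = 14
14 - 50 = -36 ≡ 47 (mod 83)
47 * 11 = 517 ≡ 19 (mod 83)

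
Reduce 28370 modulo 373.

22

28370 = 76·373 + 22, so 28370 ≡ 22 (mod 373).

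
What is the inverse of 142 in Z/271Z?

Apply the Euclidean algorithm and back-substitute:
271 = 1·142 + 129
142 = 1·129 + 13
129 = 9·13 + 12
13 = 1·12 + 1
12 = 12·1 + 0
gcd(142, 271) = 1, so the inverse exists.
Bézout: 1 = −11·271 + 21·142.
So 142⁻¹ ≡ 21 (mod 271).

21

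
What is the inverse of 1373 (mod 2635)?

Run the extended Euclidean algorithm:
2635 = 1*1373 + 1262
1373 = 1*1262 + 111
1262 = 11*111 + 41
111 = 2*41 + 29
41 = 1*29 + 12
29 = 2*12 + 5
12 = 2*5 + 2
5 = 2*2 + 1
2 = 2*1 + 0
gcd(1373, 2635) = 1, so the inverse exists.
Bézout: 1 = −569*2635 + 1092*1373.
So 1373⁻¹ ≡ 1092 (mod 2635).

1092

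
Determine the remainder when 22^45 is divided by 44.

Compute successive squares:
45 in binary is 101101, i.e. 45 = 32 + 8 + 4 + 1.
22^1 ≡ 22 (mod 44)
22^2 ≡ 22^2 = 484 ≡ 0 (mod 44)
22^4 ≡ 0^2 = 0 (mod 44)
22^8 ≡ 0^2 = 0 (mod 44)
22^16 ≡ 0^2 = 0 (mod 44)
22^32 ≡ 0^2 = 0 (mod 44)
22^45 = 22^32 * 22^8 * 22^4 * 22^1 ≡ 0 * 0 * 0 * 22 (mod 44).
Accumulate the product:
0 * 0 = 0
0 * 0 = 0
0 * 22 = 0

0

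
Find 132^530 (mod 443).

Compute successive squares:
132^1 ≡ 132 (mod 443)
132^2 ≡ 132^2 = 17424 ≡ 147 (mod 443)
132^4 ≡ 147^2 = 21609 ≡ 345 (mod 443)
132^8 ≡ 345^2 = 119025 ≡ 301 (mod 443)
132^16 ≡ 301^2 = 90601 ≡ 229 (mod 443)
132^32 ≡ 229^2 = 52441 ≡ 167 (mod 443)
132^64 ≡ 167^2 = 27889 ≡ 423 (mod 443)
132^128 ≡ 423^2 = 178929 ≡ 400 (mod 443)
132^256 ≡ 400^2 = 160000 ≡ 77 (mod 443)
132^512 ≡ 77^2 = 5929 ≡ 170 (mod 443)
132^530 = 132^512 × 132^16 × 132^2 ≡ 170 × 229 × 147 (mod 443).
Accumulate the product:
170 × 229 = 38930 ≡ 389
389 × 147 = 57183 ≡ 36

36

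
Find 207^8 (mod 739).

479

207^1 ≡ 207 (mod 739)
207^2 ≡ 207^2 = 42849 ≡ 726 (mod 739)
207^4 ≡ 726^2 = 527076 ≡ 169 (mod 739)
207^8 ≡ 169^2 = 28561 ≡ 479 (mod 739)
So 207^8 ≡ 479 (mod 739).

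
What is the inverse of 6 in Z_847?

847 = 141*6 + 1
6 = 6*1 + 0
gcd(6, 847) = 1, so the inverse exists.
Back-substitute for 1:
1 = 1*847 − 141*6
So 6⁻¹ ≡ −141 ≡ 706 (mod 847).

706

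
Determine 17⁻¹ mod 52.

49

52 = 3×17 + 1
17 = 17×1 + 0
gcd(17, 52) = 1, so the inverse exists.
Bézout: 1 = 1×52 − 3×17.
So 17⁻¹ ≡ −3 ≡ 49 (mod 52).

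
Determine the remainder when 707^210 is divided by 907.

210 in binary is 11010010, i.e. 210 = 128 + 64 + 16 + 2.
707^1 ≡ 707 (mod 907)
707^2 ≡ 707^2 = 499849 ≡ 92 (mod 907)
707^4 ≡ 92^2 = 8464 ≡ 301 (mod 907)
707^8 ≡ 301^2 = 90601 ≡ 808 (mod 907)
707^16 ≡ 808^2 = 652864 ≡ 731 (mod 907)
707^32 ≡ 731^2 = 534361 ≡ 138 (mod 907)
707^64 ≡ 138^2 = 19044 ≡ 904 (mod 907)
707^128 ≡ 904^2 = 817216 ≡ 9 (mod 907)
707^210 = 707^128 × 707^64 × 707^16 × 707^2 ≡ 9 × 904 × 731 × 92 (mod 907).
Accumulate the product:
9 × 904 = 8136 ≡ 880
880 × 731 = 643280 ≡ 217
217 × 92 = 19964 ≡ 10

10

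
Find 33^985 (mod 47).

11

33^1 ≡ 33 (mod 47)
33^2 ≡ 33^2 = 1089 ≡ 8 (mod 47)
33^4 ≡ 8^2 = 64 ≡ 17 (mod 47)
33^8 ≡ 17^2 = 289 ≡ 7 (mod 47)
33^16 ≡ 7^2 = 49 ≡ 2 (mod 47)
33^32 ≡ 2^2 = 4 (mod 47)
33^64 ≡ 4^2 = 16 (mod 47)
33^128 ≡ 16^2 = 256 ≡ 21 (mod 47)
33^256 ≡ 21^2 = 441 ≡ 18 (mod 47)
33^512 ≡ 18^2 = 324 ≡ 42 (mod 47)
33^985 = 33^512 * 33^256 * 33^128 * 33^64 * 33^16 * 33^8 * 33^1 ≡ 42 * 18 * 21 * 16 * 2 * 7 * 33 (mod 47).
Accumulate the product:
42 * 18 = 756 ≡ 4
4 * 21 = 84 ≡ 37
37 * 16 = 592 ≡ 28
28 * 2 = 56 ≡ 9
9 * 7 = 63 ≡ 16
16 * 33 = 528 ≡ 11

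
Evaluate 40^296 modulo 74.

40^1 ≡ 40 (mod 74)
40^2 ≡ 40^2 = 1600 ≡ 46 (mod 74)
40^4 ≡ 46^2 = 2116 ≡ 44 (mod 74)
40^8 ≡ 44^2 = 1936 ≡ 12 (mod 74)
40^16 ≡ 12^2 = 144 ≡ 70 (mod 74)
40^32 ≡ 70^2 = 4900 ≡ 16 (mod 74)
40^64 ≡ 16^2 = 256 ≡ 34 (mod 74)
40^128 ≡ 34^2 = 1156 ≡ 46 (mod 74)
40^256 ≡ 46^2 = 2116 ≡ 44 (mod 74)
40^296 = 40^256 · 40^32 · 40^8 ≡ 44 · 16 · 12 (mod 74).
Accumulate the product:
44 · 16 = 704 ≡ 38
38 · 12 = 456 ≡ 12

12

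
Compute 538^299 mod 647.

Using repeated squaring:
538^1 ≡ 538 (mod 647)
538^2 ≡ 538^2 = 289444 ≡ 235 (mod 647)
538^4 ≡ 235^2 = 55225 ≡ 230 (mod 647)
538^8 ≡ 230^2 = 52900 ≡ 493 (mod 647)
538^16 ≡ 493^2 = 243049 ≡ 424 (mod 647)
538^32 ≡ 424^2 = 179776 ≡ 557 (mod 647)
538^64 ≡ 557^2 = 310249 ≡ 336 (mod 647)
538^128 ≡ 336^2 = 112896 ≡ 318 (mod 647)
538^256 ≡ 318^2 = 101124 ≡ 192 (mod 647)
538^299 = 538^256 · 538^32 · 538^8 · 538^2 · 538^1 ≡ 192 · 557 · 493 · 235 · 538 (mod 647).
Accumulate the product:
192 · 557 = 106944 ≡ 189
189 · 493 = 93177 ≡ 9
9 · 235 = 2115 ≡ 174
174 · 538 = 93612 ≡ 444

444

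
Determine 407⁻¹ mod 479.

153

479 = 1*407 + 72
407 = 5*72 + 47
72 = 1*47 + 25
47 = 1*25 + 22
25 = 1*22 + 3
22 = 7*3 + 1
3 = 3*1 + 0
gcd(407, 479) = 1, so the inverse exists.
Back-substitute for 1:
1 = 1*22 − 7*3
  = −7*25 + 8*22
  = 8*47 − 15*25
  = −15*72 + 23*47
  = 23*407 − 130*72
  = −130*479 + 153*407
So 407⁻¹ ≡ 153 (mod 479).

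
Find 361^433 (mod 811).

433 in binary is 110110001, i.e. 433 = 256 + 128 + 32 + 16 + 1.
361^1 ≡ 361 (mod 811)
361^2 ≡ 361^2 = 130321 ≡ 561 (mod 811)
361^4 ≡ 561^2 = 314721 ≡ 53 (mod 811)
361^8 ≡ 53^2 = 2809 ≡ 376 (mod 811)
361^16 ≡ 376^2 = 141376 ≡ 262 (mod 811)
361^32 ≡ 262^2 = 68644 ≡ 520 (mod 811)
361^64 ≡ 520^2 = 270400 ≡ 337 (mod 811)
361^128 ≡ 337^2 = 113569 ≡ 29 (mod 811)
361^256 ≡ 29^2 = 841 ≡ 30 (mod 811)
361^433 = 361^256 * 361^128 * 361^32 * 361^16 * 361^1 ≡ 30 * 29 * 520 * 262 * 361 (mod 811).
Accumulate the product:
30 * 29 = 870 ≡ 59
59 * 520 = 30680 ≡ 673
673 * 262 = 176326 ≡ 339
339 * 361 = 122379 ≡ 729

729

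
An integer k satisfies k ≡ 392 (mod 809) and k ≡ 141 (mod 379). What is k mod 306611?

809⁻¹ mod 379: 809·327 ≡ 1 (mod 379), so 809⁻¹ ≡ 327.
k = 392 + 809·((141 − 392)·327 mod 379) = 392 + 809·166 = 134686.

134686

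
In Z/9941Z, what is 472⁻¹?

9941 = 21*472 + 29
472 = 16*29 + 8
29 = 3*8 + 5
8 = 1*5 + 3
5 = 1*3 + 2
3 = 1*2 + 1
2 = 2*1 + 0
gcd(472, 9941) = 1, so the inverse exists.
Bézout: 1 = −179*9941 + 3770*472.
So 472⁻¹ ≡ 3770 (mod 9941).

3770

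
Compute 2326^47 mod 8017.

47 in binary is 101111, i.e. 47 = 32 + 8 + 4 + 2 + 1.
2326^1 ≡ 2326 (mod 8017)
2326^2 ≡ 2326^2 = 5410276 ≡ 6818 (mod 8017)
2326^4 ≡ 6818^2 = 46485124 ≡ 2558 (mod 8017)
2326^8 ≡ 2558^2 = 6543364 ≡ 1492 (mod 8017)
2326^16 ≡ 1492^2 = 2226064 ≡ 5355 (mod 8017)
2326^32 ≡ 5355^2 = 28676025 ≡ 7233 (mod 8017)
2326^47 = 2326^32 · 2326^8 · 2326^4 · 2326^2 · 2326^1 ≡ 7233 · 1492 · 2558 · 6818 · 2326 (mod 8017).
Accumulate the product:
7233 · 1492 = 10791636 ≡ 754
754 · 2558 = 1928732 ≡ 4652
4652 · 6818 = 31717336 ≡ 2084
2084 · 2326 = 4847384 ≡ 5116

5116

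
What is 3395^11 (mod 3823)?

11 in binary is 1011, i.e. 11 = 8 + 2 + 1.
3395^1 ≡ 3395 (mod 3823)
3395^2 ≡ 3395^2 = 11526025 ≡ 3503 (mod 3823)
3395^4 ≡ 3503^2 = 12271009 ≡ 3002 (mod 3823)
3395^8 ≡ 3002^2 = 9012004 ≡ 1193 (mod 3823)
3395^11 = 3395^8 · 3395^2 · 3395^1 ≡ 1193 · 3503 · 3395 (mod 3823).
Accumulate the product:
1193 · 3503 = 4179079 ≡ 540
540 · 3395 = 1833300 ≡ 2083

2083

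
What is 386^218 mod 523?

218 in binary is 11011010, i.e. 218 = 128 + 64 + 16 + 8 + 2.
386^1 ≡ 386 (mod 523)
386^2 ≡ 386^2 = 148996 ≡ 464 (mod 523)
386^4 ≡ 464^2 = 215296 ≡ 343 (mod 523)
386^8 ≡ 343^2 = 117649 ≡ 497 (mod 523)
386^16 ≡ 497^2 = 247009 ≡ 153 (mod 523)
386^32 ≡ 153^2 = 23409 ≡ 397 (mod 523)
386^64 ≡ 397^2 = 157609 ≡ 186 (mod 523)
386^128 ≡ 186^2 = 34596 ≡ 78 (mod 523)
386^218 = 386^128 × 386^64 × 386^16 × 386^8 × 386^2 ≡ 78 × 186 × 153 × 497 × 464 (mod 523).
Accumulate the product:
78 × 186 = 14508 ≡ 387
387 × 153 = 59211 ≡ 112
112 × 497 = 55664 ≡ 226
226 × 464 = 104864 ≡ 264

264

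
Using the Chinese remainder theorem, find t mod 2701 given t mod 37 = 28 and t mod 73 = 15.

37⁻¹ mod 73: 37×2 ≡ 1 (mod 73), so 37⁻¹ ≡ 2.
t = 28 + 37×((15 − 28)×2 mod 73) = 28 + 37×47 = 1767.
Check: 1767 mod 37 = 28, 1767 mod 73 = 15. ✓

1767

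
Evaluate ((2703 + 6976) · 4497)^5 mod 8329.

2823

2703 + 6976 = 9679 ≡ 1350 (mod 8329)
1350 · 4497 = 6070950 ≡ 7438 (mod 8329)
(7438)^5 ≡ 2823 (mod 8329)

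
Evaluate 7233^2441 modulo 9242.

6729

Using repeated squaring:
2441 in binary is 100110001001, i.e. 2441 = 2048 + 256 + 128 + 8 + 1.
7233^1 ≡ 7233 (mod 9242)
7233^2 ≡ 7233^2 = 52316289 ≡ 6569 (mod 9242)
7233^4 ≡ 6569^2 = 43151761 ≡ 863 (mod 9242)
7233^8 ≡ 863^2 = 744769 ≡ 5409 (mod 9242)
7233^16 ≡ 5409^2 = 29257281 ≡ 6351 (mod 9242)
7233^32 ≡ 6351^2 = 40335201 ≡ 3113 (mod 9242)
7233^64 ≡ 3113^2 = 9690769 ≡ 5153 (mod 9242)
7233^128 ≡ 5153^2 = 26553409 ≡ 1143 (mod 9242)
7233^256 ≡ 1143^2 = 1306449 ≡ 3327 (mod 9242)
7233^512 ≡ 3327^2 = 11068929 ≡ 6255 (mod 9242)
7233^1024 ≡ 6255^2 = 39125025 ≡ 3639 (mod 9242)
7233^2048 ≡ 3639^2 = 13242321 ≡ 7777 (mod 9242)
7233^2441 = 7233^2048 * 7233^256 * 7233^128 * 7233^8 * 7233^1 ≡ 7777 * 3327 * 1143 * 5409 * 7233 (mod 9242).
Accumulate the product:
7777 * 3327 = 25874079 ≡ 5721
5721 * 1143 = 6539103 ≡ 5009
5009 * 5409 = 27093681 ≡ 5379
5379 * 7233 = 38906307 ≡ 6729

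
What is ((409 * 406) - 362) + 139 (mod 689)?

471

409 * 406 = 166054 ≡ 5 (mod 689)
5 - 362 = -357 ≡ 332 (mod 689)
332 + 139 = 471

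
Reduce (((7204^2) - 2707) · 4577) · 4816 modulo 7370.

4158

(7204)^2 ≡ 5446 (mod 7370)
5446 - 2707 = 2739
2739 · 4577 = 12536403 ≡ 33 (mod 7370)
33 · 4816 = 158928 ≡ 4158 (mod 7370)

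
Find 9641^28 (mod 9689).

28 in binary is 11100, i.e. 28 = 16 + 8 + 4.
9641^1 ≡ 9641 (mod 9689)
9641^2 ≡ 9641^2 = 92948881 ≡ 2304 (mod 9689)
9641^4 ≡ 2304^2 = 5308416 ≡ 8533 (mod 9689)
9641^8 ≡ 8533^2 = 72812089 ≡ 8943 (mod 9689)
9641^16 ≡ 8943^2 = 79977249 ≡ 4243 (mod 9689)
9641^28 = 9641^16 · 9641^8 · 9641^4 ≡ 4243 · 8943 · 8533 (mod 9689).
Accumulate the product:
4243 · 8943 = 37945149 ≡ 3025
3025 · 8533 = 25812325 ≡ 829

829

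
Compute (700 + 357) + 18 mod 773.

302

700 + 357 = 1057 ≡ 284 (mod 773)
284 + 18 = 302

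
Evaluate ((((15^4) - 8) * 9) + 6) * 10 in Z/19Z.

17

(15)^4 ≡ 9 (mod 19)
9 - 8 = 1
1 * 9 = 9
9 + 6 = 15
15 * 10 = 150 ≡ 17 (mod 19)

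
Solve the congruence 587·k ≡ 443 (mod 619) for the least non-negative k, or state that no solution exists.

315

gcd(587, 619) = 1, so a unique solution mod 619 exists.
587⁻¹ ≡ 58 (mod 619).
k ≡ 58·443 ≡ 315 (mod 619).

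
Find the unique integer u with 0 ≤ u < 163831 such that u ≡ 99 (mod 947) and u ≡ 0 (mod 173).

947⁻¹ mod 173: 947·19 ≡ 1 (mod 173), so 947⁻¹ ≡ 19.
u = 99 + 947·((0 − 99)·19 mod 173) = 99 + 947·22 = 20933.

20933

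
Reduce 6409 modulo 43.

2

6409 = 149*43 + 2, so 6409 ≡ 2 (mod 43).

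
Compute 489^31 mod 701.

31 in binary is 11111, i.e. 31 = 16 + 8 + 4 + 2 + 1.
489^1 ≡ 489 (mod 701)
489^2 ≡ 489^2 = 239121 ≡ 80 (mod 701)
489^4 ≡ 80^2 = 6400 ≡ 91 (mod 701)
489^8 ≡ 91^2 = 8281 ≡ 570 (mod 701)
489^16 ≡ 570^2 = 324900 ≡ 337 (mod 701)
489^31 = 489^16 * 489^8 * 489^4 * 489^2 * 489^1 ≡ 337 * 570 * 91 * 80 * 489 (mod 701).
Accumulate the product:
337 * 570 = 192090 ≡ 16
16 * 91 = 1456 ≡ 54
54 * 80 = 4320 ≡ 114
114 * 489 = 55746 ≡ 367

367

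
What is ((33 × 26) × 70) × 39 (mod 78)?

33 × 26 = 858 ≡ 0 (mod 78)
0 × 70 = 0
0 × 39 = 0

0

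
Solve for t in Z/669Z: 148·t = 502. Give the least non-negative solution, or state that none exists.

gcd(148, 669) = 1, so a unique solution mod 669 exists.
148⁻¹ ≡ 556 (mod 669).
t ≡ 556·502 ≡ 139 (mod 669).

139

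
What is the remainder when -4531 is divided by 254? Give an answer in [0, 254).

41

-4531 = -18×254 + 41, so -4531 ≡ 41 (mod 254).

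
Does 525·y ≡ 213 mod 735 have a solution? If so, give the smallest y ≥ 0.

gcd(525, 735) = 105, and 105 does not divide 213.
So the congruence has no solution.

no solution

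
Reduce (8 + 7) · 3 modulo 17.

8 + 7 = 15
15 · 3 = 45 ≡ 11 (mod 17)

11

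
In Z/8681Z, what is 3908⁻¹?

3081

Apply the Euclidean algorithm and back-substitute:
8681 = 2*3908 + 865
3908 = 4*865 + 448
865 = 1*448 + 417
448 = 1*417 + 31
417 = 13*31 + 14
31 = 2*14 + 3
14 = 4*3 + 2
3 = 1*2 + 1
2 = 2*1 + 0
gcd(3908, 8681) = 1, so the inverse exists.
Back-substitute for 1:
1 = 1*3 − 1*2
  = −1*14 + 5*3
  = 5*31 − 11*14
  = −11*417 + 148*31
  = 148*448 − 159*417
  = −159*865 + 307*448
  = 307*3908 − 1387*865
  = −1387*8681 + 3081*3908
So 3908⁻¹ ≡ 3081 (mod 8681).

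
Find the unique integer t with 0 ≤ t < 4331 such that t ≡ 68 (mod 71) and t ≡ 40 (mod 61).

3334

71⁻¹ mod 61: 71×55 ≡ 1 (mod 61), so 71⁻¹ ≡ 55.
t = 68 + 71×((40 − 68)×55 mod 61) = 68 + 71×46 = 3334.
Check: 3334 mod 71 = 68, 3334 mod 61 = 40. ✓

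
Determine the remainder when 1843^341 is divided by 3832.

747

1843^1 ≡ 1843 (mod 3832)
1843^2 ≡ 1843^2 = 3396649 ≡ 1497 (mod 3832)
1843^4 ≡ 1497^2 = 2241009 ≡ 3121 (mod 3832)
1843^8 ≡ 3121^2 = 9740641 ≡ 3529 (mod 3832)
1843^16 ≡ 3529^2 = 12453841 ≡ 3673 (mod 3832)
1843^32 ≡ 3673^2 = 13490929 ≡ 2289 (mod 3832)
1843^64 ≡ 2289^2 = 5239521 ≡ 1177 (mod 3832)
1843^128 ≡ 1177^2 = 1385329 ≡ 1977 (mod 3832)
1843^256 ≡ 1977^2 = 3908529 ≡ 3721 (mod 3832)
1843^341 = 1843^256 * 1843^64 * 1843^16 * 1843^4 * 1843^1 ≡ 3721 * 1177 * 3673 * 3121 * 1843 (mod 3832).
Accumulate the product:
3721 * 1177 = 4379617 ≡ 3473
3473 * 3673 = 12756329 ≡ 3433
3433 * 3121 = 10714393 ≡ 121
121 * 1843 = 223003 ≡ 747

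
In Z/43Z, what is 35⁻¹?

Apply the Euclidean algorithm and back-substitute:
43 = 1·35 + 8
35 = 4·8 + 3
8 = 2·3 + 2
3 = 1·2 + 1
2 = 2·1 + 0
gcd(35, 43) = 1, so the inverse exists.
Back-substitute for 1:
1 = 1·3 − 1·2
  = −1·8 + 3·3
  = 3·35 − 13·8
  = −13·43 + 16·35
So 35⁻¹ ≡ 16 (mod 43).

16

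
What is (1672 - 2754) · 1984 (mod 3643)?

1672 - 2754 = -1082 ≡ 2561 (mod 3643)
2561 · 1984 = 5081024 ≡ 2682 (mod 3643)

2682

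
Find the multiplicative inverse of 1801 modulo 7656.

2185

Apply the Euclidean algorithm and back-substitute:
7656 = 4*1801 + 452
1801 = 3*452 + 445
452 = 1*445 + 7
445 = 63*7 + 4
7 = 1*4 + 3
4 = 1*3 + 1
3 = 3*1 + 0
gcd(1801, 7656) = 1, so the inverse exists.
Back-substitute for 1:
1 = 1*4 − 1*3
  = −1*7 + 2*4
  = 2*445 − 127*7
  = −127*452 + 129*445
  = 129*1801 − 514*452
  = −514*7656 + 2185*1801
So 1801⁻¹ ≡ 2185 (mod 7656).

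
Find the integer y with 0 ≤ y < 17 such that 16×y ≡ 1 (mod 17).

16

17 = 1*16 + 1
16 = 16*1 + 0
gcd(16, 17) = 1, so the inverse exists.
Back-substitute for 1:
1 = 1*17 − 1*16
So 16⁻¹ ≡ −1 ≡ 16 (mod 17).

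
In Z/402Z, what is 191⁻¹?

221

Apply the Euclidean algorithm and back-substitute:
402 = 2·191 + 20
191 = 9·20 + 11
20 = 1·11 + 9
11 = 1·9 + 2
9 = 4·2 + 1
2 = 2·1 + 0
gcd(191, 402) = 1, so the inverse exists.
Bézout: 1 = 86·402 − 181·191.
So 191⁻¹ ≡ −181 ≡ 221 (mod 402).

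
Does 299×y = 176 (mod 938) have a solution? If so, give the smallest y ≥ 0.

gcd(299, 938) = 1, so a unique solution mod 938 exists.
299⁻¹ ≡ 549 (mod 938).
y ≡ 549×176 ≡ 10 (mod 938).

10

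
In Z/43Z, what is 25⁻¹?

By the extended Euclidean algorithm:
43 = 1*25 + 18
25 = 1*18 + 7
18 = 2*7 + 4
7 = 1*4 + 3
4 = 1*3 + 1
3 = 3*1 + 0
gcd(25, 43) = 1, so the inverse exists.
Back-substitute for 1:
1 = 1*4 − 1*3
  = −1*7 + 2*4
  = 2*18 − 5*7
  = −5*25 + 7*18
  = 7*43 − 12*25
So 25⁻¹ ≡ −12 ≡ 31 (mod 43).

31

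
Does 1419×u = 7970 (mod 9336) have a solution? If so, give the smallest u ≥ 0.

gcd(1419, 9336) = 3, and 3 does not divide 7970.
So the congruence has no solution.

no solution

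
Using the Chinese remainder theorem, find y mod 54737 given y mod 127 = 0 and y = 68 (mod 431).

127⁻¹ mod 431: 127·112 ≡ 1 (mod 431), so 127⁻¹ ≡ 112.
y = 0 + 127·((68 − 0)·112 mod 431) = 0 + 127·289 = 36703.

36703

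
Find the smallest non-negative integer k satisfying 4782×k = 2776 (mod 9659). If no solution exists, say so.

6347

gcd(4782, 9659) = 1, so a unique solution mod 9659 exists.
4782⁻¹ ≡ 305 (mod 9659).
k ≡ 305×2776 ≡ 6347 (mod 9659).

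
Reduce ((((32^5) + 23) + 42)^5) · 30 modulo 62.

30

(32)^5 ≡ 32 (mod 62)
32 + 23 = 55
55 + 42 = 97 ≡ 35 (mod 62)
(35)^5 ≡ 1 (mod 62)
1 · 30 = 30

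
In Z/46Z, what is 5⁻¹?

Run the extended Euclidean algorithm:
46 = 9*5 + 1
5 = 5*1 + 0
gcd(5, 46) = 1, so the inverse exists.
Back-substitute for 1:
1 = 1*46 − 9*5
So 5⁻¹ ≡ −9 ≡ 37 (mod 46).

37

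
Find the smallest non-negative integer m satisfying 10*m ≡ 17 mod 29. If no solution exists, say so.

22

gcd(10, 29) = 1, so a unique solution mod 29 exists.
10⁻¹ ≡ 3 (mod 29).
m ≡ 3*17 ≡ 22 (mod 29).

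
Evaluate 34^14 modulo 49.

Compute successive squares:
34^1 ≡ 34 (mod 49)
34^2 ≡ 34^2 = 1156 ≡ 29 (mod 49)
34^4 ≡ 29^2 = 841 ≡ 8 (mod 49)
34^8 ≡ 8^2 = 64 ≡ 15 (mod 49)
34^14 = 34^8 · 34^4 · 34^2 ≡ 15 · 8 · 29 (mod 49).
Accumulate the product:
15 · 8 = 120 ≡ 22
22 · 29 = 638 ≡ 1

1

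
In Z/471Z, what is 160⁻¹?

Apply the Euclidean algorithm and back-substitute:
471 = 2·160 + 151
160 = 1·151 + 9
151 = 16·9 + 7
9 = 1·7 + 2
7 = 3·2 + 1
2 = 2·1 + 0
gcd(160, 471) = 1, so the inverse exists.
Bézout: 1 = 71·471 − 209·160.
So 160⁻¹ ≡ −209 ≡ 262 (mod 471).

262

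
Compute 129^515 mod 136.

515 in binary is 1000000011, i.e. 515 = 512 + 2 + 1.
129^1 ≡ 129 (mod 136)
129^2 ≡ 129^2 = 16641 ≡ 49 (mod 136)
129^4 ≡ 49^2 = 2401 ≡ 89 (mod 136)
129^8 ≡ 89^2 = 7921 ≡ 33 (mod 136)
129^16 ≡ 33^2 = 1089 ≡ 1 (mod 136)
129^32 ≡ 1^2 = 1 (mod 136)
129^64 ≡ 1^2 = 1 (mod 136)
129^128 ≡ 1^2 = 1 (mod 136)
129^256 ≡ 1^2 = 1 (mod 136)
129^512 ≡ 1^2 = 1 (mod 136)
129^515 = 129^512 × 129^2 × 129^1 ≡ 1 × 49 × 129 (mod 136).
Accumulate the product:
1 × 49 = 49
49 × 129 = 6321 ≡ 65

65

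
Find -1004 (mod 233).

-1004 = -5·233 + 161, so -1004 ≡ 161 (mod 233).

161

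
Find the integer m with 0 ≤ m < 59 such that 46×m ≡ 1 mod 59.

9

59 = 1×46 + 13
46 = 3×13 + 7
13 = 1×7 + 6
7 = 1×6 + 1
6 = 6×1 + 0
gcd(46, 59) = 1, so the inverse exists.
Back-substitute for 1:
1 = 1×7 − 1×6
  = −1×13 + 2×7
  = 2×46 − 7×13
  = −7×59 + 9×46
So 46⁻¹ ≡ 9 (mod 59).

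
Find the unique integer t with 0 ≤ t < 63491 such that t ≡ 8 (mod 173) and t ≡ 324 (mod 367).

46199

173⁻¹ mod 367: 173×297 ≡ 1 (mod 367), so 173⁻¹ ≡ 297.
t = 8 + 173×((324 − 8)×297 mod 367) = 8 + 173×267 = 46199.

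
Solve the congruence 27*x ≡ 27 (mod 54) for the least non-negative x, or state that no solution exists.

1

gcd(27, 54) = 27, and 27 | 27, so solutions exist.
Divide through by 27: 1*x ≡ 1 mod 2.
1⁻¹ ≡ 1 (mod 2).
x ≡ 1*1 ≡ 1 (mod 2).
The smallest non-negative solution is x = 1.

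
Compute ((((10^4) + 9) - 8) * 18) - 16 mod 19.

(10)^4 ≡ 6 (mod 19)
6 + 9 = 15
15 - 8 = 7
7 * 18 = 126 ≡ 12 (mod 19)
12 - 16 = -4 ≡ 15 (mod 19)

15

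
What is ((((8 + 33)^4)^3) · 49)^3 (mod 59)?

51

8 + 33 = 41
(41)^4 ≡ 15 (mod 59)
(15)^3 ≡ 12 (mod 59)
12 · 49 = 588 ≡ 57 (mod 59)
(57)^3 ≡ 51 (mod 59)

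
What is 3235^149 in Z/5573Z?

4004

149 in binary is 10010101, i.e. 149 = 128 + 16 + 4 + 1.
3235^1 ≡ 3235 (mod 5573)
3235^2 ≡ 3235^2 = 10465225 ≡ 4704 (mod 5573)
3235^4 ≡ 4704^2 = 22127616 ≡ 2806 (mod 5573)
3235^8 ≡ 2806^2 = 7873636 ≡ 4560 (mod 5573)
3235^16 ≡ 4560^2 = 20793600 ≡ 737 (mod 5573)
3235^32 ≡ 737^2 = 543169 ≡ 2588 (mod 5573)
3235^64 ≡ 2588^2 = 6697744 ≡ 4571 (mod 5573)
3235^128 ≡ 4571^2 = 20894041 ≡ 864 (mod 5573)
3235^149 = 3235^128 × 3235^16 × 3235^4 × 3235^1 ≡ 864 × 737 × 2806 × 3235 (mod 5573).
Accumulate the product:
864 × 737 = 636768 ≡ 1446
1446 × 2806 = 4057476 ≡ 332
332 × 3235 = 1074020 ≡ 4004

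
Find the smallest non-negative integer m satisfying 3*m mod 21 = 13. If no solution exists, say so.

no solution

gcd(3, 21) = 3, and 3 does not divide 13.
So the congruence has no solution.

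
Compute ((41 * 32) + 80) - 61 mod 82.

41 * 32 = 1312 ≡ 0 (mod 82)
0 + 80 = 80
80 - 61 = 19

19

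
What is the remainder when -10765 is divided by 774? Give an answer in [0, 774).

-10765 = -14×774 + 71, so -10765 ≡ 71 (mod 774).

71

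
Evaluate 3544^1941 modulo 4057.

By square-and-multiply:
1941 in binary is 11110010101, i.e. 1941 = 1024 + 512 + 256 + 128 + 16 + 4 + 1.
3544^1 ≡ 3544 (mod 4057)
3544^2 ≡ 3544^2 = 12559936 ≡ 3521 (mod 4057)
3544^4 ≡ 3521^2 = 12397441 ≡ 3306 (mod 4057)
3544^8 ≡ 3306^2 = 10929636 ≡ 78 (mod 4057)
3544^16 ≡ 78^2 = 6084 ≡ 2027 (mod 4057)
3544^32 ≡ 2027^2 = 4108729 ≡ 3045 (mod 4057)
3544^64 ≡ 3045^2 = 9272025 ≡ 1780 (mod 4057)
3544^128 ≡ 1780^2 = 3168400 ≡ 3940 (mod 4057)
3544^256 ≡ 3940^2 = 15523600 ≡ 1518 (mod 4057)
3544^512 ≡ 1518^2 = 2304324 ≡ 4005 (mod 4057)
3544^1024 ≡ 4005^2 = 16040025 ≡ 2704 (mod 4057)
3544^1941 = 3544^1024 * 3544^512 * 3544^256 * 3544^128 * 3544^16 * 3544^4 * 3544^1 ≡ 2704 * 4005 * 1518 * 3940 * 2027 * 3306 * 3544 (mod 4057).
Accumulate the product:
2704 * 4005 = 10829520 ≡ 1387
1387 * 1518 = 2105466 ≡ 3940
3940 * 3940 = 15523600 ≡ 1518
1518 * 2027 = 3076986 ≡ 1780
1780 * 3306 = 5884680 ≡ 2030
2030 * 3544 = 7194320 ≡ 1259

1259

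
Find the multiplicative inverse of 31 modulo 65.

21

65 = 2·31 + 3
31 = 10·3 + 1
3 = 3·1 + 0
gcd(31, 65) = 1, so the inverse exists.
Back-substitute for 1:
1 = 1·31 − 10·3
  = −10·65 + 21·31
So 31⁻¹ ≡ 21 (mod 65).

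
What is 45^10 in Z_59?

46

Using repeated squaring:
10 in binary is 1010, i.e. 10 = 8 + 2.
45^1 ≡ 45 (mod 59)
45^2 ≡ 45^2 = 2025 ≡ 19 (mod 59)
45^4 ≡ 19^2 = 361 ≡ 7 (mod 59)
45^8 ≡ 7^2 = 49 (mod 59)
45^10 = 45^8 * 45^2 ≡ 49 * 19 (mod 59).
49 * 19 = 931 ≡ 46 (mod 59).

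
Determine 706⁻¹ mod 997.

997 = 1·706 + 291
706 = 2·291 + 124
291 = 2·124 + 43
124 = 2·43 + 38
43 = 1·38 + 5
38 = 7·5 + 3
5 = 1·3 + 2
3 = 1·2 + 1
2 = 2·1 + 0
gcd(706, 997) = 1, so the inverse exists.
Bézout: 1 = −279·997 + 394·706.
So 706⁻¹ ≡ 394 (mod 997).

394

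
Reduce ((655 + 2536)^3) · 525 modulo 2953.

655 + 2536 = 3191 ≡ 238 (mod 2953)
(238)^3 ≡ 827 (mod 2953)
827 · 525 = 434175 ≡ 84 (mod 2953)

84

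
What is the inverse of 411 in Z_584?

584 = 1×411 + 173
411 = 2×173 + 65
173 = 2×65 + 43
65 = 1×43 + 22
43 = 1×22 + 21
22 = 1×21 + 1
21 = 21×1 + 0
gcd(411, 584) = 1, so the inverse exists.
Back-substitute for 1:
1 = 1×22 − 1×21
  = −1×43 + 2×22
  = 2×65 − 3×43
  = −3×173 + 8×65
  = 8×411 − 19×173
  = −19×584 + 27×411
So 411⁻¹ ≡ 27 (mod 584).

27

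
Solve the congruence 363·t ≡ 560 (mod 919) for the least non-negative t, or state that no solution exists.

gcd(363, 919) = 1, so a unique solution mod 919 exists.
363⁻¹ ≡ 719 (mod 919).
t ≡ 719·560 ≡ 118 (mod 919).

118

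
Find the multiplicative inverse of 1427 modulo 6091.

Run the extended Euclidean algorithm:
6091 = 4*1427 + 383
1427 = 3*383 + 278
383 = 1*278 + 105
278 = 2*105 + 68
105 = 1*68 + 37
68 = 1*37 + 31
37 = 1*31 + 6
31 = 5*6 + 1
6 = 6*1 + 0
gcd(1427, 6091) = 1, so the inverse exists.
Bézout: 1 = −231*6091 + 986*1427.
So 1427⁻¹ ≡ 986 (mod 6091).

986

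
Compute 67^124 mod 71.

By square-and-multiply:
124 in binary is 1111100, i.e. 124 = 64 + 32 + 16 + 8 + 4.
67^1 ≡ 67 (mod 71)
67^2 ≡ 67^2 = 4489 ≡ 16 (mod 71)
67^4 ≡ 16^2 = 256 ≡ 43 (mod 71)
67^8 ≡ 43^2 = 1849 ≡ 3 (mod 71)
67^16 ≡ 3^2 = 9 (mod 71)
67^32 ≡ 9^2 = 81 ≡ 10 (mod 71)
67^64 ≡ 10^2 = 100 ≡ 29 (mod 71)
67^124 = 67^64 · 67^32 · 67^16 · 67^8 · 67^4 ≡ 29 · 10 · 9 · 3 · 43 (mod 71).
Accumulate the product:
29 · 10 = 290 ≡ 6
6 · 9 = 54
54 · 3 = 162 ≡ 20
20 · 43 = 860 ≡ 8

8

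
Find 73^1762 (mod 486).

By square-and-multiply:
1762 in binary is 11011100010, i.e. 1762 = 1024 + 512 + 128 + 64 + 32 + 2.
73^1 ≡ 73 (mod 486)
73^2 ≡ 73^2 = 5329 ≡ 469 (mod 486)
73^4 ≡ 469^2 = 219961 ≡ 289 (mod 486)
73^8 ≡ 289^2 = 83521 ≡ 415 (mod 486)
73^16 ≡ 415^2 = 172225 ≡ 181 (mod 486)
73^32 ≡ 181^2 = 32761 ≡ 199 (mod 486)
73^64 ≡ 199^2 = 39601 ≡ 235 (mod 486)
73^128 ≡ 235^2 = 55225 ≡ 307 (mod 486)
73^256 ≡ 307^2 = 94249 ≡ 451 (mod 486)
73^512 ≡ 451^2 = 203401 ≡ 253 (mod 486)
73^1024 ≡ 253^2 = 64009 ≡ 343 (mod 486)
73^1762 = 73^1024 × 73^512 × 73^128 × 73^64 × 73^32 × 73^2 ≡ 343 × 253 × 307 × 235 × 199 × 469 (mod 486).
Accumulate the product:
343 × 253 = 86779 ≡ 271
271 × 307 = 83197 ≡ 91
91 × 235 = 21385 ≡ 1
1 × 199 = 199
199 × 469 = 93331 ≡ 19

19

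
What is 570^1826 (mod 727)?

Using repeated squaring:
1826 in binary is 11100100010, i.e. 1826 = 1024 + 512 + 256 + 32 + 2.
570^1 ≡ 570 (mod 727)
570^2 ≡ 570^2 = 324900 ≡ 658 (mod 727)
570^4 ≡ 658^2 = 432964 ≡ 399 (mod 727)
570^8 ≡ 399^2 = 159201 ≡ 715 (mod 727)
570^16 ≡ 715^2 = 511225 ≡ 144 (mod 727)
570^32 ≡ 144^2 = 20736 ≡ 380 (mod 727)
570^64 ≡ 380^2 = 144400 ≡ 454 (mod 727)
570^128 ≡ 454^2 = 206116 ≡ 375 (mod 727)
570^256 ≡ 375^2 = 140625 ≡ 314 (mod 727)
570^512 ≡ 314^2 = 98596 ≡ 451 (mod 727)
570^1024 ≡ 451^2 = 203401 ≡ 568 (mod 727)
570^1826 = 570^1024 · 570^512 · 570^256 · 570^32 · 570^2 ≡ 568 · 451 · 314 · 380 · 658 (mod 727).
Accumulate the product:
568 · 451 = 256168 ≡ 264
264 · 314 = 82896 ≡ 18
18 · 380 = 6840 ≡ 297
297 · 658 = 195426 ≡ 590

590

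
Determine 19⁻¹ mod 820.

820 = 43·19 + 3
19 = 6·3 + 1
3 = 3·1 + 0
gcd(19, 820) = 1, so the inverse exists.
Back-substitute for 1:
1 = 1·19 − 6·3
  = −6·820 + 259·19
So 19⁻¹ ≡ 259 (mod 820).

259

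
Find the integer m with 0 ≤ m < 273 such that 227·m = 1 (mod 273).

89

Apply the Euclidean algorithm and back-substitute:
273 = 1·227 + 46
227 = 4·46 + 43
46 = 1·43 + 3
43 = 14·3 + 1
3 = 3·1 + 0
gcd(227, 273) = 1, so the inverse exists.
Bézout: 1 = −74·273 + 89·227.
So 227⁻¹ ≡ 89 (mod 273).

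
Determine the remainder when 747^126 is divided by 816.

681

Compute successive squares:
747^1 ≡ 747 (mod 816)
747^2 ≡ 747^2 = 558009 ≡ 681 (mod 816)
747^4 ≡ 681^2 = 463761 ≡ 273 (mod 816)
747^8 ≡ 273^2 = 74529 ≡ 273 (mod 816)
747^16 ≡ 273^2 = 74529 ≡ 273 (mod 816)
747^32 ≡ 273^2 = 74529 ≡ 273 (mod 816)
747^64 ≡ 273^2 = 74529 ≡ 273 (mod 816)
747^126 = 747^64 * 747^32 * 747^16 * 747^8 * 747^4 * 747^2 ≡ 273 * 273 * 273 * 273 * 273 * 681 (mod 816).
Accumulate the product:
273 * 273 = 74529 ≡ 273
273 * 273 = 74529 ≡ 273
273 * 273 = 74529 ≡ 273
273 * 273 = 74529 ≡ 273
273 * 681 = 185913 ≡ 681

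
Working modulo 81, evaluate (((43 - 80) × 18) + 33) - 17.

43 - 80 = -37 ≡ 44 (mod 81)
44 × 18 = 792 ≡ 63 (mod 81)
63 + 33 = 96 ≡ 15 (mod 81)
15 - 17 = -2 ≡ 79 (mod 81)

79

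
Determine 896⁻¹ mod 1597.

647

1597 = 1×896 + 701
896 = 1×701 + 195
701 = 3×195 + 116
195 = 1×116 + 79
116 = 1×79 + 37
79 = 2×37 + 5
37 = 7×5 + 2
5 = 2×2 + 1
2 = 2×1 + 0
gcd(896, 1597) = 1, so the inverse exists.
Bézout: 1 = −363×1597 + 647×896.
So 896⁻¹ ≡ 647 (mod 1597).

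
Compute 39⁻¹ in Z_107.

11

Run the extended Euclidean algorithm:
107 = 2·39 + 29
39 = 1·29 + 10
29 = 2·10 + 9
10 = 1·9 + 1
9 = 9·1 + 0
gcd(39, 107) = 1, so the inverse exists.
Back-substitute for 1:
1 = 1·10 − 1·9
  = −1·29 + 3·10
  = 3·39 − 4·29
  = −4·107 + 11·39
So 39⁻¹ ≡ 11 (mod 107).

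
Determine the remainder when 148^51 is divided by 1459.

Compute successive squares:
51 in binary is 110011, i.e. 51 = 32 + 16 + 2 + 1.
148^1 ≡ 148 (mod 1459)
148^2 ≡ 148^2 = 21904 ≡ 19 (mod 1459)
148^4 ≡ 19^2 = 361 (mod 1459)
148^8 ≡ 361^2 = 130321 ≡ 470 (mod 1459)
148^16 ≡ 470^2 = 220900 ≡ 591 (mod 1459)
148^32 ≡ 591^2 = 349281 ≡ 580 (mod 1459)
148^51 = 148^32 × 148^16 × 148^2 × 148^1 ≡ 580 × 591 × 19 × 148 (mod 1459).
Accumulate the product:
580 × 591 = 342780 ≡ 1374
1374 × 19 = 26106 ≡ 1303
1303 × 148 = 192844 ≡ 256

256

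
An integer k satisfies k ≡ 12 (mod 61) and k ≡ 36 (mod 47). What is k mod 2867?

2574

61⁻¹ mod 47: 61×37 ≡ 1 (mod 47), so 61⁻¹ ≡ 37.
k = 12 + 61×((36 − 12)×37 mod 47) = 12 + 61×42 = 2574.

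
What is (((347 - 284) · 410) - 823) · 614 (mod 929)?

715

347 - 284 = 63
63 · 410 = 25830 ≡ 747 (mod 929)
747 - 823 = -76 ≡ 853 (mod 929)
853 · 614 = 523742 ≡ 715 (mod 929)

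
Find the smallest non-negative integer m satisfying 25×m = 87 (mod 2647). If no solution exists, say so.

gcd(25, 2647) = 1, so a unique solution mod 2647 exists.
25⁻¹ ≡ 1800 (mod 2647).
m ≡ 1800×87 ≡ 427 (mod 2647).

427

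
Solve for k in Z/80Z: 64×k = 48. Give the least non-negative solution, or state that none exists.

2

gcd(64, 80) = 16, and 16 | 48, so solutions exist.
Divide through by 16: 4×k ≡ 3 (mod 5).
4⁻¹ ≡ 4 (mod 5).
k ≡ 4×3 ≡ 2 (mod 5).
The smallest non-negative solution is k = 2.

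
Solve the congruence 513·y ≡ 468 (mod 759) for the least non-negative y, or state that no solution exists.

gcd(513, 759) = 3, and 3 | 468, so solutions exist.
Divide through by 3: 171·y ≡ 156 mod 253.
171⁻¹ ≡ 145 (mod 253).
y ≡ 145·156 ≡ 103 (mod 253).
The smallest non-negative solution is y = 103.

103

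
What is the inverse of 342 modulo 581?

440

Apply the Euclidean algorithm and back-substitute:
581 = 1*342 + 239
342 = 1*239 + 103
239 = 2*103 + 33
103 = 3*33 + 4
33 = 8*4 + 1
4 = 4*1 + 0
gcd(342, 581) = 1, so the inverse exists.
Bézout: 1 = 83*581 − 141*342.
So 342⁻¹ ≡ −141 ≡ 440 (mod 581).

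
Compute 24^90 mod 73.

72

Using repeated squaring:
24^1 ≡ 24 (mod 73)
24^2 ≡ 24^2 = 576 ≡ 65 (mod 73)
24^4 ≡ 65^2 = 4225 ≡ 64 (mod 73)
24^8 ≡ 64^2 = 4096 ≡ 8 (mod 73)
24^16 ≡ 8^2 = 64 (mod 73)
24^32 ≡ 64^2 = 4096 ≡ 8 (mod 73)
24^64 ≡ 8^2 = 64 (mod 73)
24^90 = 24^64 × 24^16 × 24^8 × 24^2 ≡ 64 × 64 × 8 × 65 (mod 73).
Accumulate the product:
64 × 64 = 4096 ≡ 8
8 × 8 = 64
64 × 65 = 4160 ≡ 72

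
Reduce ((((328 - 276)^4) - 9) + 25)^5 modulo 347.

345

328 - 276 = 52
(52)^4 ≡ 326 (mod 347)
326 - 9 = 317
317 + 25 = 342
(342)^5 ≡ 345 (mod 347)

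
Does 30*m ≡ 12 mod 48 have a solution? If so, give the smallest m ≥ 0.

gcd(30, 48) = 6, and 6 | 12, so solutions exist.
Divide through by 6: 5*m = 2 (mod 8).
5⁻¹ ≡ 5 (mod 8).
m ≡ 5*2 ≡ 2 (mod 8).
The smallest non-negative solution is m = 2.

2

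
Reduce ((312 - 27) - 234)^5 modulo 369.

288

312 - 27 = 285
285 - 234 = 51
(51)^5 ≡ 288 (mod 369)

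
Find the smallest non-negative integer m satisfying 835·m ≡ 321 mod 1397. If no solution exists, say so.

1384

gcd(835, 1397) = 1, so a unique solution mod 1397 exists.
835⁻¹ ≡ 87 (mod 1397).
m ≡ 87·321 ≡ 1384 (mod 1397).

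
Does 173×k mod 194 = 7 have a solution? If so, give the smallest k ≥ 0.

gcd(173, 194) = 1, so a unique solution mod 194 exists.
173⁻¹ ≡ 157 (mod 194).
k ≡ 157×7 ≡ 129 (mod 194).

129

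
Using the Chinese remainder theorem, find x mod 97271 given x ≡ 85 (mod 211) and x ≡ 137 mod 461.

211⁻¹ mod 461: 211·260 ≡ 1 (mod 461), so 211⁻¹ ≡ 260.
x = 85 + 211·((137 − 85)·260 mod 461) = 85 + 211·151 = 31946.
Check: 31946 mod 211 = 85, 31946 mod 461 = 137. ✓

31946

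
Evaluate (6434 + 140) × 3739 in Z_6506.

6434 + 140 = 6574 ≡ 68 (mod 6506)
68 × 3739 = 254252 ≡ 518 (mod 6506)

518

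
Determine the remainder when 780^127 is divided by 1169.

127 in binary is 1111111, i.e. 127 = 64 + 32 + 16 + 8 + 4 + 2 + 1.
780^1 ≡ 780 (mod 1169)
780^2 ≡ 780^2 = 608400 ≡ 520 (mod 1169)
780^4 ≡ 520^2 = 270400 ≡ 361 (mod 1169)
780^8 ≡ 361^2 = 130321 ≡ 562 (mod 1169)
780^16 ≡ 562^2 = 315844 ≡ 214 (mod 1169)
780^32 ≡ 214^2 = 45796 ≡ 205 (mod 1169)
780^64 ≡ 205^2 = 42025 ≡ 1110 (mod 1169)
780^127 = 780^64 × 780^32 × 780^16 × 780^8 × 780^4 × 780^2 × 780^1 ≡ 1110 × 205 × 214 × 562 × 361 × 520 × 780 (mod 1169).
Accumulate the product:
1110 × 205 = 227550 ≡ 764
764 × 214 = 163496 ≡ 1005
1005 × 562 = 564810 ≡ 183
183 × 361 = 66063 ≡ 599
599 × 520 = 311480 ≡ 526
526 × 780 = 410280 ≡ 1130

1130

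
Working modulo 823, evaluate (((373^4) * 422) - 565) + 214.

(373)^4 ≡ 118 (mod 823)
118 * 422 = 49796 ≡ 416 (mod 823)
416 - 565 = -149 ≡ 674 (mod 823)
674 + 214 = 888 ≡ 65 (mod 823)

65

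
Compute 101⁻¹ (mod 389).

389 = 3*101 + 86
101 = 1*86 + 15
86 = 5*15 + 11
15 = 1*11 + 4
11 = 2*4 + 3
4 = 1*3 + 1
3 = 3*1 + 0
gcd(101, 389) = 1, so the inverse exists.
Back-substitute for 1:
1 = 1*4 − 1*3
  = −1*11 + 3*4
  = 3*15 − 4*11
  = −4*86 + 23*15
  = 23*101 − 27*86
  = −27*389 + 104*101
So 101⁻¹ ≡ 104 (mod 389).

104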